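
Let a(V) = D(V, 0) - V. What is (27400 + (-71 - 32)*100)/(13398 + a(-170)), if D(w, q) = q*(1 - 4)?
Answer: 4275/3392 ≈ 1.2603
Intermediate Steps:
D(w, q) = -3*q (D(w, q) = q*(-3) = -3*q)
a(V) = -V (a(V) = -3*0 - V = 0 - V = -V)
(27400 + (-71 - 32)*100)/(13398 + a(-170)) = (27400 + (-71 - 32)*100)/(13398 - 1*(-170)) = (27400 - 103*100)/(13398 + 170) = (27400 - 10300)/13568 = 17100*(1/13568) = 4275/3392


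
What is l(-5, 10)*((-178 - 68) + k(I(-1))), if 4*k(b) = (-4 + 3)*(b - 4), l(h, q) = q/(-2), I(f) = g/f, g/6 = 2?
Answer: 1210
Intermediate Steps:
g = 12 (g = 6*2 = 12)
I(f) = 12/f
l(h, q) = -q/2 (l(h, q) = q*(-½) = -q/2)
k(b) = 1 - b/4 (k(b) = ((-4 + 3)*(b - 4))/4 = (-(-4 + b))/4 = (4 - b)/4 = 1 - b/4)
l(-5, 10)*((-178 - 68) + k(I(-1))) = (-½*10)*((-178 - 68) + (1 - 3/(-1))) = -5*(-246 + (1 - 3*(-1))) = -5*(-246 + (1 - ¼*(-12))) = -5*(-246 + (1 + 3)) = -5*(-246 + 4) = -5*(-242) = 1210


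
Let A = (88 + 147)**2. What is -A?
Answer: -55225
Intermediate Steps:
A = 55225 (A = 235**2 = 55225)
-A = -1*55225 = -55225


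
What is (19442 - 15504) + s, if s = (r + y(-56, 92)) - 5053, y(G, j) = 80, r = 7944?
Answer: 6909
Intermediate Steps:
s = 2971 (s = (7944 + 80) - 5053 = 8024 - 5053 = 2971)
(19442 - 15504) + s = (19442 - 15504) + 2971 = 3938 + 2971 = 6909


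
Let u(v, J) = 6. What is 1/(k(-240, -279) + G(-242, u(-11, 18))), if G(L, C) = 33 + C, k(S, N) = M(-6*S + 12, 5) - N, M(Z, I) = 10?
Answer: 1/328 ≈ 0.0030488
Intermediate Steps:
k(S, N) = 10 - N
1/(k(-240, -279) + G(-242, u(-11, 18))) = 1/((10 - 1*(-279)) + (33 + 6)) = 1/((10 + 279) + 39) = 1/(289 + 39) = 1/328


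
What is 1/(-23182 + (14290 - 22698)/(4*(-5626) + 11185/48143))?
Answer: -1083398887/25114948212090 ≈ -4.3138e-5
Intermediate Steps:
1/(-23182 + (14290 - 22698)/(4*(-5626) + 11185/48143)) = 1/(-23182 - 8408/(-22504 + 11185*(1/48143))) = 1/(-23182 - 8408/(-22504 + 11185/48143)) = 1/(-23182 - 8408/(-1083398887/48143)) = 1/(-23182 - 8408*(-48143/1083398887)) = 1/(-23182 + 404786344/1083398887) = 1/(-25114948212090/1083398887) = -1083398887/25114948212090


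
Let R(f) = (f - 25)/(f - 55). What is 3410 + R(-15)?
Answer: 23874/7 ≈ 3410.6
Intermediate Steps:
R(f) = (-25 + f)/(-55 + f)
3410 + R(-15) = 3410 + (-25 - 15)/(-55 - 15) = 3410 - 40/(-70) = 3410 - 1/70*(-40) = 3410 + 4/7 = 23874/7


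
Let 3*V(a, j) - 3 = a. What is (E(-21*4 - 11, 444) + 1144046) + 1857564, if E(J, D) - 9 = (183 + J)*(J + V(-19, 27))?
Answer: 8978369/3 ≈ 2.9928e+6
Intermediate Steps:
V(a, j) = 1 + a/3
E(J, D) = 9 + (183 + J)*(-16/3 + J) (E(J, D) = 9 + (183 + J)*(J + (1 + (⅓)*(-19))) = 9 + (183 + J)*(J + (1 - 19/3)) = 9 + (183 + J)*(J - 16/3) = 9 + (183 + J)*(-16/3 + J))
(E(-21*4 - 11, 444) + 1144046) + 1857564 = ((-967 + (-21*4 - 11)² + 533*(-21*4 - 11)/3) + 1144046) + 1857564 = ((-967 + (-84 - 11)² + 533*(-84 - 11)/3) + 1144046) + 1857564 = ((-967 + (-95)² + (533/3)*(-95)) + 1144046) + 1857564 = ((-967 + 9025 - 50635/3) + 1144046) + 1857564 = (-26461/3 + 1144046) + 1857564 = 3405677/3 + 1857564 = 8978369/3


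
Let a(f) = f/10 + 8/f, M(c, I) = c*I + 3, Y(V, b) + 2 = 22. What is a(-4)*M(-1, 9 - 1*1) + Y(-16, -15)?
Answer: 32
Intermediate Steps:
Y(V, b) = 20 (Y(V, b) = -2 + 22 = 20)
M(c, I) = 3 + I*c (M(c, I) = I*c + 3 = 3 + I*c)
a(f) = 8/f + f/10 (a(f) = f*(1/10) + 8/f = f/10 + 8/f = 8/f + f/10)
a(-4)*M(-1, 9 - 1*1) + Y(-16, -15) = (8/(-4) + (1/10)*(-4))*(3 + (9 - 1*1)*(-1)) + 20 = (8*(-1/4) - 2/5)*(3 + (9 - 1)*(-1)) + 20 = (-2 - 2/5)*(3 + 8*(-1)) + 20 = -12*(3 - 8)/5 + 20 = -12/5*(-5) + 20 = 12 + 20 = 32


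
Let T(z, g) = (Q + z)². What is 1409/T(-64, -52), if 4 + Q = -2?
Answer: 1409/4900 ≈ 0.28755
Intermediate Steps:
Q = -6 (Q = -4 - 2 = -6)
T(z, g) = (-6 + z)²
1409/T(-64, -52) = 1409/((-6 - 64)²) = 1409/((-70)²) = 1409/4900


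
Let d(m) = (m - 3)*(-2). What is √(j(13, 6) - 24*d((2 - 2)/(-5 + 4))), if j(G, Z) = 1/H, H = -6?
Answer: I*√5190/6 ≈ 12.007*I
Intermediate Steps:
d(m) = 6 - 2*m (d(m) = (-3 + m)*(-2) = 6 - 2*m)
j(G, Z) = -⅙ (j(G, Z) = 1/(-6) = -⅙)
√(j(13, 6) - 24*d((2 - 2)/(-5 + 4))) = √(-⅙ - 24*(6 - 2*(2 - 2)/(-5 + 4))) = √(-⅙ - 24*(6 - 0/(-1))) = √(-⅙ - 24*(6 - 0*(-1))) = √(-⅙ - 24*(6 - 2*0)) = √(-⅙ - 24*(6 + 0)) = √(-⅙ - 24*6) = √(-⅙ - 144) = √(-865/6) = I*√5190/6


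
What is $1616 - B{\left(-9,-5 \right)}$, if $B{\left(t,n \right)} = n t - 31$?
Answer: $1602$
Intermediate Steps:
$B{\left(t,n \right)} = -31 + n t$
$1616 - B{\left(-9,-5 \right)} = 1616 - \left(-31 - -45\right) = 1616 - \left(-31 + 45\right) = 1616 - 14 = 1602$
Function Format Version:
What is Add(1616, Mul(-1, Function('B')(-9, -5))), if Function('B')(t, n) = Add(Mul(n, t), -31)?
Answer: 1602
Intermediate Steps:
Function('B')(t, n) = Add(-31, Mul(n, t))
Add(1616, Mul(-1, Function('B')(-9, -5))) = Add(1616, Mul(-1, Add(-31, Mul(-5, -9)))) = Add(1616, Mul(-1, Add(-31, 45))) = Add(1616, Mul(-1, 14)) = Add(1616, -14) = 1602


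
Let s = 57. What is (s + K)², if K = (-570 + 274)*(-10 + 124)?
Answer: 1134813969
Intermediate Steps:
K = -33744 (K = -296*114 = -33744)
(s + K)² = (57 - 33744)² = (-33687)² = 1134813969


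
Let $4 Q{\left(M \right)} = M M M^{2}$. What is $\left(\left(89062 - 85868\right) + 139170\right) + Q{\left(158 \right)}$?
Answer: $155942688$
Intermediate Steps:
$Q{\left(M \right)} = \frac{M^{4}}{4}$ ($Q{\left(M \right)} = \frac{M M M^{2}}{4} = \frac{M^{2} M^{2}}{4} = \frac{M^{4}}{4}$)
$\left(\left(89062 - 85868\right) + 139170\right) + Q{\left(158 \right)} = \left(\left(89062 - 85868\right) + 139170\right) + \frac{158^{4}}{4} = \left(3194 + 139170\right) + \frac{1}{4} \cdot 623201296 = 142364 + 155800324 = 155942688$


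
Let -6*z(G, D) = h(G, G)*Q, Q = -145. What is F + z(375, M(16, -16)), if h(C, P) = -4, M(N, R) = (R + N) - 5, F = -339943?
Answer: -1020119/3 ≈ -3.4004e+5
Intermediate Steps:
M(N, R) = -5 + N + R (M(N, R) = (N + R) - 5 = -5 + N + R)
z(G, D) = -290/3 (z(G, D) = -(-2)*(-145)/3 = -⅙*580 = -290/3)
F + z(375, M(16, -16)) = -339943 - 290/3 = -1020119/3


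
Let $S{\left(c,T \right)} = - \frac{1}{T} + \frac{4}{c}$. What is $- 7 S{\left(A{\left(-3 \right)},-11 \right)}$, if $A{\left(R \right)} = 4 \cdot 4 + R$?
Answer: $- \frac{399}{143} \approx -2.7902$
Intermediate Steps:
$A{\left(R \right)} = 16 + R$
$- 7 S{\left(A{\left(-3 \right)},-11 \right)} = - 7 \left(- \frac{1}{-11} + \frac{4}{16 - 3}\right) = - 7 \left(\left(-1\right) \left(- \frac{1}{11}\right) + \frac{4}{13}\right) = - 7 \left(\frac{1}{11} + 4 \cdot \frac{1}{13}\right) = - 7 \left(\frac{1}{11} + \frac{4}{13}\right) = \left(-7\right) \frac{57}{143} = - \frac{399}{143}$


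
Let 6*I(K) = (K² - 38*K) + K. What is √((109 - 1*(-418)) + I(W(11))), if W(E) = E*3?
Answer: √505 ≈ 22.472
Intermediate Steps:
W(E) = 3*E
I(K) = -37*K/6 + K²/6 (I(K) = ((K² - 38*K) + K)/6 = (K² - 37*K)/6 = -37*K/6 + K²/6)
√((109 - 1*(-418)) + I(W(11))) = √((109 - 1*(-418)) + (3*11)*(-37 + 3*11)/6) = √((109 + 418) + (⅙)*33*(-37 + 33)) = √(527 + (⅙)*33*(-4)) = √(527 - 22) = √505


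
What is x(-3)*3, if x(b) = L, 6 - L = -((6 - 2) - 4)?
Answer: 18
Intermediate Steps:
L = 6 (L = 6 - (-1)*((6 - 2) - 4) = 6 - (-1)*(4 - 4) = 6 - (-1)*0 = 6 - 1*0 = 6 + 0 = 6)
x(b) = 6
x(-3)*3 = 6*3 = 18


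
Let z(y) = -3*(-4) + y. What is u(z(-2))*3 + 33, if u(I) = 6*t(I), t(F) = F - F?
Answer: 33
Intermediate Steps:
t(F) = 0
z(y) = 12 + y
u(I) = 0 (u(I) = 6*0 = 0)
u(z(-2))*3 + 33 = 0*3 + 33 = 0 + 33 = 33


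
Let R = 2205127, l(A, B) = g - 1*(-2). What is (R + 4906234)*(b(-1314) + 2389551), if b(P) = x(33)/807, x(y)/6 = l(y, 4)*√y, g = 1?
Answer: 16992959788911 + 42668166*√33/269 ≈ 1.6993e+13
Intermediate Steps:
l(A, B) = 3 (l(A, B) = 1 - 1*(-2) = 1 + 2 = 3)
x(y) = 18*√y (x(y) = 6*(3*√y) = 18*√y)
b(P) = 6*√33/269 (b(P) = (18*√33)/807 = (18*√33)*(1/807) = 6*√33/269)
(R + 4906234)*(b(-1314) + 2389551) = (2205127 + 4906234)*(6*√33/269 + 2389551) = 7111361*(2389551 + 6*√33/269) = 16992959788911 + 42668166*√33/269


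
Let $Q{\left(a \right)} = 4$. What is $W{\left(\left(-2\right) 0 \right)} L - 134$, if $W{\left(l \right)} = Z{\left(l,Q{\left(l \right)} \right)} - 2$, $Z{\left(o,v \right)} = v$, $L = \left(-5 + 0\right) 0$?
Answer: $-134$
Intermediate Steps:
$L = 0$ ($L = \left(-5\right) 0 = 0$)
$W{\left(l \right)} = 2$ ($W{\left(l \right)} = 4 - 2 = 2$)
$W{\left(\left(-2\right) 0 \right)} L - 134 = 2 \cdot 0 - 134 = 0 - 134 = -134$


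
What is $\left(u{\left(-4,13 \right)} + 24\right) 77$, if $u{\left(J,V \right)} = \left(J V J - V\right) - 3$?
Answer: $16632$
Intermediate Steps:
$u{\left(J,V \right)} = -3 - V + V J^{2}$ ($u{\left(J,V \right)} = \left(V J^{2} - V\right) - 3 = \left(- V + V J^{2}\right) - 3 = -3 - V + V J^{2}$)
$\left(u{\left(-4,13 \right)} + 24\right) 77 = \left(\left(-3 - 13 + 13 \left(-4\right)^{2}\right) + 24\right) 77 = \left(\left(-3 - 13 + 13 \cdot 16\right) + 24\right) 77 = \left(\left(-3 - 13 + 208\right) + 24\right) 77 = \left(192 + 24\right) 77 = 216 \cdot 77 = 16632$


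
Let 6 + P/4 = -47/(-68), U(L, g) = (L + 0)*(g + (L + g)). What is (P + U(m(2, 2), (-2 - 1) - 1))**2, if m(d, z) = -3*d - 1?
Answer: 2027776/289 ≈ 7016.5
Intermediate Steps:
m(d, z) = -1 - 3*d
U(L, g) = L*(L + 2*g)
P = -361/17 (P = -24 + 4*(-47/(-68)) = -24 + 4*(-47*(-1/68)) = -24 + 4*(47/68) = -24 + 47/17 = -361/17 ≈ -21.235)
(P + U(m(2, 2), (-2 - 1) - 1))**2 = (-361/17 + (-1 - 3*2)*((-1 - 3*2) + 2*((-2 - 1) - 1)))**2 = (-361/17 + (-1 - 6)*((-1 - 6) + 2*(-3 - 1)))**2 = (-361/17 - 7*(-7 + 2*(-4)))**2 = (-361/17 - 7*(-7 - 8))**2 = (-361/17 - 7*(-15))**2 = (-361/17 + 105)**2 = (1424/17)**2 = 2027776/289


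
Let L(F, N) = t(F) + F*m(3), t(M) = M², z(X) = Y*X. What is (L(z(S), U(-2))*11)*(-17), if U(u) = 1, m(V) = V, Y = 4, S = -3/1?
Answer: -20196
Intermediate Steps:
S = -3 (S = -3*1 = -3)
z(X) = 4*X
L(F, N) = F² + 3*F (L(F, N) = F² + F*3 = F² + 3*F)
(L(z(S), U(-2))*11)*(-17) = (((4*(-3))*(3 + 4*(-3)))*11)*(-17) = (-12*(3 - 12)*11)*(-17) = (-12*(-9)*11)*(-17) = (108*11)*(-17) = 1188*(-17) = -20196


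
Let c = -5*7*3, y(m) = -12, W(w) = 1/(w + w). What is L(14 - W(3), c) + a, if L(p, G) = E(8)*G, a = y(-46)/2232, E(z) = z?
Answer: -156241/186 ≈ -840.01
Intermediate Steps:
W(w) = 1/(2*w)
c = -105 (c = -35*3 = -105)
a = -1/186 (a = -12/2232 = -12*1/2232 = -1/186 ≈ -0.0053763)
L(p, G) = 8*G
L(14 - W(3), c) + a = 8*(-105) - 1/186 = -840 - 1/186 = -156241/186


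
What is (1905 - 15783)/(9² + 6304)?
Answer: -13878/6385 ≈ -2.1735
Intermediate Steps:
(1905 - 15783)/(9² + 6304) = -13878/(81 + 6304) = -13878/6385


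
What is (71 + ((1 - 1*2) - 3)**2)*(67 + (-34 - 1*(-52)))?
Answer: 7395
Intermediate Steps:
(71 + ((1 - 1*2) - 3)**2)*(67 + (-34 - 1*(-52))) = (71 + ((1 - 2) - 3)**2)*(67 + (-34 + 52)) = (71 + (-1 - 3)**2)*(67 + 18) = (71 + (-4)**2)*85 = (71 + 16)*85 = 87*85 = 7395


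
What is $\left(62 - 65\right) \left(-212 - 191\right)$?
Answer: $1209$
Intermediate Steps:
$\left(62 - 65\right) \left(-212 - 191\right) = - 3 \left(-212 - 191\right) = \left(-3\right) \left(-403\right) = 1209$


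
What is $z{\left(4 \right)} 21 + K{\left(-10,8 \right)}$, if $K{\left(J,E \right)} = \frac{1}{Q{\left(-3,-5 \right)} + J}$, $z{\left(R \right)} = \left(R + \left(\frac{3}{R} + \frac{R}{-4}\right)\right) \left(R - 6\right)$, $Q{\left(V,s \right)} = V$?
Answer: $- \frac{4097}{26} \approx -157.58$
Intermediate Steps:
$z{\left(R \right)} = \left(-6 + R\right) \left(\frac{3}{R} + \frac{3 R}{4}\right)$ ($z{\left(R \right)} = \left(R + \left(\frac{3}{R} + R \left(- \frac{1}{4}\right)\right)\right) \left(-6 + R\right) = \left(R - \left(- \frac{3}{R} + \frac{R}{4}\right)\right) \left(-6 + R\right) = \left(\frac{3}{R} + \frac{3 R}{4}\right) \left(-6 + R\right) = \left(-6 + R\right) \left(\frac{3}{R} + \frac{3 R}{4}\right)$)
$K{\left(J,E \right)} = \frac{1}{-3 + J}$
$z{\left(4 \right)} 21 + K{\left(-10,8 \right)} = \frac{3 \left(-24 + 4 \left(4 + 4^{2} - 24\right)\right)}{4 \cdot 4} \cdot 21 + \frac{1}{-3 - 10} = \frac{3}{4} \cdot \frac{1}{4} \left(-24 + 4 \left(4 + 16 - 24\right)\right) 21 + \frac{1}{-13} = \frac{3}{4} \cdot \frac{1}{4} \left(-24 + 4 \left(-4\right)\right) 21 - \frac{1}{13} = \frac{3}{4} \cdot \frac{1}{4} \left(-24 - 16\right) 21 - \frac{1}{13} = \frac{3}{4} \cdot \frac{1}{4} \left(-40\right) 21 - \frac{1}{13} = \left(- \frac{15}{2}\right) 21 - \frac{1}{13} = - \frac{315}{2} - \frac{1}{13} = - \frac{4097}{26}$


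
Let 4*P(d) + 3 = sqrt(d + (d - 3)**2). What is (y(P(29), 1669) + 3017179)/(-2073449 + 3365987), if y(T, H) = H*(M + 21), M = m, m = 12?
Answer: 1536128/646269 ≈ 2.3769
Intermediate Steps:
M = 12
P(d) = -3/4 + sqrt(d + (-3 + d)**2)/4 (P(d) = -3/4 + sqrt(d + (d - 3)**2)/4 = -3/4 + sqrt(d + (-3 + d)**2)/4)
y(T, H) = 33*H (y(T, H) = H*(12 + 21) = H*33 = 33*H)
(y(P(29), 1669) + 3017179)/(-2073449 + 3365987) = (33*1669 + 3017179)/(-2073449 + 3365987) = (55077 + 3017179)/1292538 = 3072256*(1/1292538) = 1536128/646269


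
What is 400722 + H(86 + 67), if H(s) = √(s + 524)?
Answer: 400722 + √677 ≈ 4.0075e+5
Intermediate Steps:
H(s) = √(524 + s)
400722 + H(86 + 67) = 400722 + √(524 + (86 + 67)) = 400722 + √(524 + 153) = 400722 + √677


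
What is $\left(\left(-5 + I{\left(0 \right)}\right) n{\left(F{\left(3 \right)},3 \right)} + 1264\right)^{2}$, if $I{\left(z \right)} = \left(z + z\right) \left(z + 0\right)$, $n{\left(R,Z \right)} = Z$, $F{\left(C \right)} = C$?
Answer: $1560001$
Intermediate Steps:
$I{\left(z \right)} = 2 z^{2}$ ($I{\left(z \right)} = 2 z z = 2 z^{2}$)
$\left(\left(-5 + I{\left(0 \right)}\right) n{\left(F{\left(3 \right)},3 \right)} + 1264\right)^{2} = \left(\left(-5 + 2 \cdot 0^{2}\right) 3 + 1264\right)^{2} = \left(\left(-5 + 2 \cdot 0\right) 3 + 1264\right)^{2} = \left(\left(-5 + 0\right) 3 + 1264\right)^{2} = \left(\left(-5\right) 3 + 1264\right)^{2} = \left(-15 + 1264\right)^{2} = 1249^{2} = 1560001$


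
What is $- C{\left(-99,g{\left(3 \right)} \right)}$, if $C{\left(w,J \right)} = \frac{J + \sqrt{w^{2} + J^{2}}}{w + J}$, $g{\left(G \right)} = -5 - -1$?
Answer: $- \frac{4}{103} + \frac{\sqrt{9817}}{103} \approx 0.92311$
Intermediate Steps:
$g{\left(G \right)} = -4$ ($g{\left(G \right)} = -5 + 1 = -4$)
$C{\left(w,J \right)} = \frac{J + \sqrt{J^{2} + w^{2}}}{J + w}$
$- C{\left(-99,g{\left(3 \right)} \right)} = - \frac{-4 + \sqrt{\left(-4\right)^{2} + \left(-99\right)^{2}}}{-4 - 99} = - \frac{-4 + \sqrt{16 + 9801}}{-103} = - \frac{\left(-1\right) \left(-4 + \sqrt{9817}\right)}{103} = - (\frac{4}{103} - \frac{\sqrt{9817}}{103}) = - \frac{4}{103} + \frac{\sqrt{9817}}{103}$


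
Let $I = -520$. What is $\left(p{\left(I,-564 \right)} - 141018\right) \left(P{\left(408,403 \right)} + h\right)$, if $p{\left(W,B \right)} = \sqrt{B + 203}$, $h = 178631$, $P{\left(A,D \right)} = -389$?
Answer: $-25135330356 + 3386598 i \approx -2.5135 \cdot 10^{10} + 3.3866 \cdot 10^{6} i$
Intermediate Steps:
$p{\left(W,B \right)} = \sqrt{203 + B}$
$\left(p{\left(I,-564 \right)} - 141018\right) \left(P{\left(408,403 \right)} + h\right) = \left(\sqrt{203 - 564} - 141018\right) \left(-389 + 178631\right) = \left(\sqrt{-361} - 141018\right) 178242 = \left(19 i - 141018\right) 178242 = \left(-141018 + 19 i\right) 178242 = -25135330356 + 3386598 i$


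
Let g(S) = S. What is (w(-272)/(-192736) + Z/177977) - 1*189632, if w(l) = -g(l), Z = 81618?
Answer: -406553139608525/2143910942 ≈ -1.8963e+5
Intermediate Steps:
w(l) = -l
(w(-272)/(-192736) + Z/177977) - 1*189632 = (-1*(-272)/(-192736) + 81618/177977) - 1*189632 = (272*(-1/192736) + 81618*(1/177977)) - 189632 = (-17/12046 + 81618/177977) - 189632 = 980144819/2143910942 - 189632 = -406553139608525/2143910942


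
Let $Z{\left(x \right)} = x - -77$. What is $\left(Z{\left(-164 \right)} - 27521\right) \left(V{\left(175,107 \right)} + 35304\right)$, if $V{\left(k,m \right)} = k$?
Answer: $-979504232$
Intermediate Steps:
$Z{\left(x \right)} = 77 + x$ ($Z{\left(x \right)} = x + 77 = 77 + x$)
$\left(Z{\left(-164 \right)} - 27521\right) \left(V{\left(175,107 \right)} + 35304\right) = \left(\left(77 - 164\right) - 27521\right) \left(175 + 35304\right) = \left(-87 - 27521\right) 35479 = \left(-27608\right) 35479 = -979504232$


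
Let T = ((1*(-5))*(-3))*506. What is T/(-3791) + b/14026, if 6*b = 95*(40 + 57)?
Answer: -603809975/319035396 ≈ -1.8926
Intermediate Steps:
b = 9215/6 (b = (95*(40 + 57))/6 = (95*97)/6 = (1/6)*9215 = 9215/6 ≈ 1535.8)
T = 7590 (T = -5*(-3)*506 = 15*506 = 7590)
T/(-3791) + b/14026 = 7590/(-3791) + (9215/6)/14026 = 7590*(-1/3791) + (9215/6)*(1/14026) = -7590/3791 + 9215/84156 = -603809975/319035396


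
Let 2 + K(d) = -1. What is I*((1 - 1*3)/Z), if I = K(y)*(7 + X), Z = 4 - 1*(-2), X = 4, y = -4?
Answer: 11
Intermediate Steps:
Z = 6 (Z = 4 + 2 = 6)
K(d) = -3 (K(d) = -2 - 1 = -3)
I = -33 (I = -3*(7 + 4) = -3*11 = -33)
I*((1 - 1*3)/Z) = -33*(1 - 1*3)/6 = -33*(1 - 3)/6 = -(-66)/6 = -33*(-⅓) = 11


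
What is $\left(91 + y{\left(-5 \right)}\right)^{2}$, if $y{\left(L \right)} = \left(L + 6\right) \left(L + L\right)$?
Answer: $6561$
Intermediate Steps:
$y{\left(L \right)} = 2 L \left(6 + L\right)$ ($y{\left(L \right)} = \left(6 + L\right) 2 L = 2 L \left(6 + L\right)$)
$\left(91 + y{\left(-5 \right)}\right)^{2} = \left(91 + 2 \left(-5\right) \left(6 - 5\right)\right)^{2} = \left(91 + 2 \left(-5\right) 1\right)^{2} = \left(91 - 10\right)^{2} = 81^{2} = 6561$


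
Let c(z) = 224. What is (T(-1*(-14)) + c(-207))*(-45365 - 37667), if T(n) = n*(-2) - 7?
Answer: -15693048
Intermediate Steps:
T(n) = -7 - 2*n (T(n) = -2*n - 7 = -7 - 2*n)
(T(-1*(-14)) + c(-207))*(-45365 - 37667) = ((-7 - (-2)*(-14)) + 224)*(-45365 - 37667) = ((-7 - 2*14) + 224)*(-83032) = ((-7 - 28) + 224)*(-83032) = (-35 + 224)*(-83032) = 189*(-83032) = -15693048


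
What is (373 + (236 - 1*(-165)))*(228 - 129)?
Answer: 76626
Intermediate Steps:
(373 + (236 - 1*(-165)))*(228 - 129) = (373 + (236 + 165))*99 = (373 + 401)*99 = 774*99 = 76626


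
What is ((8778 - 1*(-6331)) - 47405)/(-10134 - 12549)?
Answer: 32296/22683 ≈ 1.4238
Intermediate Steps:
((8778 - 1*(-6331)) - 47405)/(-10134 - 12549) = ((8778 + 6331) - 47405)/(-22683) = (15109 - 47405)*(-1/22683) = -32296*(-1/22683) = 32296/22683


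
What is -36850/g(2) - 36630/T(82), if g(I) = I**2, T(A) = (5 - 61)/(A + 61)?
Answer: 2361095/28 ≈ 84325.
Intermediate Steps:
T(A) = -56/(61 + A)
-36850/g(2) - 36630/T(82) = -36850/(2**2) - 36630/((-56/(61 + 82))) = -36850/4 - 36630/((-56/143)) = -36850*1/4 - 36630/((-56*1/143)) = -18425/2 - 36630/(-56/143) = -18425/2 - 36630*(-143/56) = -18425/2 + 2619045/28 = 2361095/28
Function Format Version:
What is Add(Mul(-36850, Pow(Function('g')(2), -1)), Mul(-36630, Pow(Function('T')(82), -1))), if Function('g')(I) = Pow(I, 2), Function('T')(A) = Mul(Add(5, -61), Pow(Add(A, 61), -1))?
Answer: Rational(2361095, 28) ≈ 84325.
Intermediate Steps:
Function('T')(A) = Mul(-56, Pow(Add(61, A), -1))
Add(Mul(-36850, Pow(Function('g')(2), -1)), Mul(-36630, Pow(Function('T')(82), -1))) = Add(Mul(-36850, Pow(Pow(2, 2), -1)), Mul(-36630, Pow(Mul(-56, Pow(Add(61, 82), -1)), -1))) = Add(Mul(-36850, Pow(4, -1)), Mul(-36630, Pow(Mul(-56, Pow(143, -1)), -1))) = Add(Mul(-36850, Rational(1, 4)), Mul(-36630, Pow(Mul(-56, Rational(1, 143)), -1))) = Add(Rational(-18425, 2), Mul(-36630, Pow(Rational(-56, 143), -1))) = Add(Rational(-18425, 2), Mul(-36630, Rational(-143, 56))) = Add(Rational(-18425, 2), Rational(2619045, 28)) = Rational(2361095, 28)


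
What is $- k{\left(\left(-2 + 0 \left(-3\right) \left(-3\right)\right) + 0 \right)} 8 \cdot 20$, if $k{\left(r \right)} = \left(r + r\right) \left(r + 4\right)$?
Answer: $1280$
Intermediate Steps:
$k{\left(r \right)} = 2 r \left(4 + r\right)$
$- k{\left(\left(-2 + 0 \left(-3\right) \left(-3\right)\right) + 0 \right)} 8 \cdot 20 = - 2 \left(\left(-2 + 0 \left(-3\right) \left(-3\right)\right) + 0\right) \left(4 + \left(\left(-2 + 0 \left(-3\right) \left(-3\right)\right) + 0\right)\right) 8 \cdot 20 = - 2 \left(\left(-2 + 0 \left(-3\right)\right) + 0\right) \left(4 + \left(\left(-2 + 0 \left(-3\right)\right) + 0\right)\right) 8 \cdot 20 = - 2 \left(\left(-2 + 0\right) + 0\right) \left(4 + \left(\left(-2 + 0\right) + 0\right)\right) 8 \cdot 20 = - 2 \left(-2 + 0\right) \left(4 + \left(-2 + 0\right)\right) 8 \cdot 20 = - 2 \left(-2\right) \left(4 - 2\right) 8 \cdot 20 = - 2 \left(-2\right) 2 \cdot 8 \cdot 20 = - \left(-8\right) 8 \cdot 20 = - \left(-64\right) 20 = \left(-1\right) \left(-1280\right) = 1280$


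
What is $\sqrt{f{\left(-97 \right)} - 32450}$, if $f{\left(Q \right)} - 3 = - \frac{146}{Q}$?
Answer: $\frac{i \sqrt{305279661}}{97} \approx 180.13 i$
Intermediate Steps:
$f{\left(Q \right)} = 3 - \frac{146}{Q}$
$\sqrt{f{\left(-97 \right)} - 32450} = \sqrt{\left(3 - \frac{146}{-97}\right) - 32450} = \sqrt{\left(3 - - \frac{146}{97}\right) - 32450} = \sqrt{\left(3 + \frac{146}{97}\right) - 32450} = \sqrt{\frac{437}{97} - 32450} = \sqrt{- \frac{3147213}{97}} = \frac{i \sqrt{305279661}}{97}$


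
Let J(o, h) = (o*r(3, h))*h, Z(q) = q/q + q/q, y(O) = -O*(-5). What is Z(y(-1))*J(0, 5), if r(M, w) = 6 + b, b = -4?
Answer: 0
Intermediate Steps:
r(M, w) = 2 (r(M, w) = 6 - 4 = 2)
y(O) = 5*O
Z(q) = 2 (Z(q) = 1 + 1 = 2)
J(o, h) = 2*h*o (J(o, h) = (o*2)*h = (2*o)*h = 2*h*o)
Z(y(-1))*J(0, 5) = 2*(2*5*0) = 2*0 = 0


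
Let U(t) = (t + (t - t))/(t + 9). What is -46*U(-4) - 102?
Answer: -326/5 ≈ -65.200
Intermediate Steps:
U(t) = t/(9 + t) (U(t) = (t + 0)/(9 + t) = t/(9 + t))
-46*U(-4) - 102 = -(-184)/(9 - 4) - 102 = -(-184)/5 - 102 = -46*(-⅘) - 102 = 184/5 - 102 = -326/5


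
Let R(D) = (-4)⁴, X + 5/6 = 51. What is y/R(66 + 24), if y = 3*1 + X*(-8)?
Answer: -1195/768 ≈ -1.5560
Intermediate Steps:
X = 301/6 (X = -⅚ + 51 = 301/6 ≈ 50.167)
R(D) = 256
y = -1195/3 (y = 3*1 + (301/6)*(-8) = 3 - 1204/3 = -1195/3 ≈ -398.33)
y/R(66 + 24) = -1195/3/256 = -1195/3*1/256 = -1195/768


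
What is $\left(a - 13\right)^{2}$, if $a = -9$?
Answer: $484$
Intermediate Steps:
$\left(a - 13\right)^{2} = \left(-9 - 13\right)^{2} = \left(-22\right)^{2} = 484$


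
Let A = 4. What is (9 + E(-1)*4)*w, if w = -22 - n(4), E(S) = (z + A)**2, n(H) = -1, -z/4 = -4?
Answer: -33789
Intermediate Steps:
z = 16 (z = -4*(-4) = 16)
E(S) = 400 (E(S) = (16 + 4)**2 = 20**2 = 400)
w = -21 (w = -22 - 1*(-1) = -22 + 1 = -21)
(9 + E(-1)*4)*w = (9 + 400*4)*(-21) = (9 + 1600)*(-21) = 1609*(-21) = -33789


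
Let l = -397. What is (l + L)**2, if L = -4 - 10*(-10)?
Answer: 90601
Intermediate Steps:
L = 96 (L = -4 + 100 = 96)
(l + L)**2 = (-397 + 96)**2 = (-301)**2 = 90601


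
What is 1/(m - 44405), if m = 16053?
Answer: -1/28352 ≈ -3.5271e-5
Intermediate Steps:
1/(m - 44405) = 1/(16053 - 44405) = 1/(-28352) = -1/28352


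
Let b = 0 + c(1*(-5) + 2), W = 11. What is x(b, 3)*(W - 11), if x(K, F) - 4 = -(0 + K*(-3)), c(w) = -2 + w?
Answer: 0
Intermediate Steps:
b = -5 (b = 0 + (-2 + (1*(-5) + 2)) = 0 + (-2 + (-5 + 2)) = 0 + (-2 - 3) = 0 - 5 = -5)
x(K, F) = 4 + 3*K (x(K, F) = 4 - (0 + K*(-3)) = 4 - (0 - 3*K) = 4 - (-3)*K = 4 + 3*K)
x(b, 3)*(W - 11) = (4 + 3*(-5))*(11 - 11) = (4 - 15)*0 = -11*0 = 0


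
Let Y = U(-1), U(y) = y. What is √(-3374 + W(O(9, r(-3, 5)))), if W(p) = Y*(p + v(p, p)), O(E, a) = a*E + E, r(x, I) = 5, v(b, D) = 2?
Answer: 7*I*√70 ≈ 58.566*I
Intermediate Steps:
Y = -1
O(E, a) = E + E*a (O(E, a) = E*a + E = E + E*a)
W(p) = -2 - p (W(p) = -(p + 2) = -(2 + p) = -2 - p)
√(-3374 + W(O(9, r(-3, 5)))) = √(-3374 + (-2 - 9*(1 + 5))) = √(-3374 + (-2 - 9*6)) = √(-3374 + (-2 - 1*54)) = √(-3374 + (-2 - 54)) = √(-3374 - 56) = √(-3430) = 7*I*√70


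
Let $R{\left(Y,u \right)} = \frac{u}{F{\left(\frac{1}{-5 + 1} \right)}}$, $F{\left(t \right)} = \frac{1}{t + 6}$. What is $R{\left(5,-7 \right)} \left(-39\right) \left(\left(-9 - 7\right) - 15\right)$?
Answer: $- \frac{194649}{4} \approx -48662.0$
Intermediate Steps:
$F{\left(t \right)} = \frac{1}{6 + t}$
$R{\left(Y,u \right)} = \frac{23 u}{4}$ ($R{\left(Y,u \right)} = \frac{u}{\frac{1}{6 + \frac{1}{-5 + 1}}} = \frac{u}{\frac{1}{6 + \frac{1}{-4}}} = \frac{u}{\frac{1}{6 - \frac{1}{4}}} = \frac{u}{\frac{1}{\frac{23}{4}}} = \frac{u}{\frac{4}{23}} = u \frac{23}{4} = \frac{23 u}{4}$)
$R{\left(5,-7 \right)} \left(-39\right) \left(\left(-9 - 7\right) - 15\right) = \frac{23}{4} \left(-7\right) \left(-39\right) \left(\left(-9 - 7\right) - 15\right) = \left(- \frac{161}{4}\right) \left(-39\right) \left(-16 - 15\right) = \frac{6279}{4} \left(-31\right) = - \frac{194649}{4}$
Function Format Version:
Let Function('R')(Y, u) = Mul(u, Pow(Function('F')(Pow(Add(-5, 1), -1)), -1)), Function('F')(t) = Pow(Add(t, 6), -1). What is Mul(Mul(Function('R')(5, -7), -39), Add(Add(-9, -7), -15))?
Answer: Rational(-194649, 4) ≈ -48662.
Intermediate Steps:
Function('F')(t) = Pow(Add(6, t), -1)
Function('R')(Y, u) = Mul(Rational(23, 4), u) (Function('R')(Y, u) = Mul(u, Pow(Pow(Add(6, Pow(Add(-5, 1), -1)), -1), -1)) = Mul(u, Pow(Pow(Add(6, Pow(-4, -1)), -1), -1)) = Mul(u, Pow(Pow(Add(6, Rational(-1, 4)), -1), -1)) = Mul(u, Pow(Pow(Rational(23, 4), -1), -1)) = Mul(u, Pow(Rational(4, 23), -1)) = Mul(u, Rational(23, 4)) = Mul(Rational(23, 4), u))
Mul(Mul(Function('R')(5, -7), -39), Add(Add(-9, -7), -15)) = Mul(Mul(Mul(Rational(23, 4), -7), -39), Add(Add(-9, -7), -15)) = Mul(Mul(Rational(-161, 4), -39), Add(-16, -15)) = Mul(Rational(6279, 4), -31) = Rational(-194649, 4)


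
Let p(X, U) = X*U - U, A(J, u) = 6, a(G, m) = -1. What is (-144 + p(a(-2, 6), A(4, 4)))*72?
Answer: -11232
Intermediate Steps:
p(X, U) = -U + U*X (p(X, U) = U*X - U = -U + U*X)
(-144 + p(a(-2, 6), A(4, 4)))*72 = (-144 + 6*(-1 - 1))*72 = (-144 + 6*(-2))*72 = (-144 - 12)*72 = -156*72 = -11232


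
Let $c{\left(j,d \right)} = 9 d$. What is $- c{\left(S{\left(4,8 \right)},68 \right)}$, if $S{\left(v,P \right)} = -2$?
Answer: $-612$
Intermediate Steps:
$- c{\left(S{\left(4,8 \right)},68 \right)} = - 9 \cdot 68 = \left(-1\right) 612 = -612$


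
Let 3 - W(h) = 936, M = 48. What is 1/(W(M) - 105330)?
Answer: -1/106263 ≈ -9.4106e-6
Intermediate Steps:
W(h) = -933 (W(h) = 3 - 1*936 = 3 - 936 = -933)
1/(W(M) - 105330) = 1/(-933 - 105330) = 1/(-106263) = -1/106263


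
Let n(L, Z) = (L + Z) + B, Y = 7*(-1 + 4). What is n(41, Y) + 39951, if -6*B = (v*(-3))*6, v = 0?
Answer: 40013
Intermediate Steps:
Y = 21 (Y = 7*3 = 21)
B = 0 (B = -0*(-3)*6/6 = -0*6 = -⅙*0 = 0)
n(L, Z) = L + Z (n(L, Z) = (L + Z) + 0 = L + Z)
n(41, Y) + 39951 = (41 + 21) + 39951 = 62 + 39951 = 40013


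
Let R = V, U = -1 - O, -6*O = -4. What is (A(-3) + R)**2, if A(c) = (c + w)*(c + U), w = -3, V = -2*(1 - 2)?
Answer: 900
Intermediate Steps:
O = 2/3 (O = -1/6*(-4) = 2/3 ≈ 0.66667)
V = 2 (V = -2*(-1) = 2)
U = -5/3 (U = -1 - 1*2/3 = -1 - 2/3 = -5/3 ≈ -1.6667)
R = 2
A(c) = (-3 + c)*(-5/3 + c) (A(c) = (c - 3)*(c - 5/3) = (-3 + c)*(-5/3 + c))
(A(-3) + R)**2 = ((5 + (-3)**2 - 14/3*(-3)) + 2)**2 = ((5 + 9 + 14) + 2)**2 = (28 + 2)**2 = 30**2 = 900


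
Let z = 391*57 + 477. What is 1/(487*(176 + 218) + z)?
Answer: 1/214642 ≈ 4.6589e-6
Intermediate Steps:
z = 22764 (z = 22287 + 477 = 22764)
1/(487*(176 + 218) + z) = 1/(487*(176 + 218) + 22764) = 1/(487*394 + 22764) = 1/(191878 + 22764) = 1/214642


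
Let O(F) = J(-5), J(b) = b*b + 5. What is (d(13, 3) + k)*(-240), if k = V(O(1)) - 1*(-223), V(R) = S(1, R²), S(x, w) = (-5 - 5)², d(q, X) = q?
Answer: -80640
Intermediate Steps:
J(b) = 5 + b² (J(b) = b² + 5 = 5 + b²)
S(x, w) = 100 (S(x, w) = (-10)² = 100)
O(F) = 30 (O(F) = 5 + (-5)² = 5 + 25 = 30)
V(R) = 100
k = 323 (k = 100 - 1*(-223) = 100 + 223 = 323)
(d(13, 3) + k)*(-240) = (13 + 323)*(-240) = 336*(-240) = -80640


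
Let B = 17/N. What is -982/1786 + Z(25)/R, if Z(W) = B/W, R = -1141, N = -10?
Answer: -140042569/254728250 ≈ -0.54977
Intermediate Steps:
B = -17/10 (B = 17/(-10) = 17*(-⅒) = -17/10 ≈ -1.7000)
Z(W) = -17/(10*W)
-982/1786 + Z(25)/R = -982/1786 - 17/10/25/(-1141) = -982*1/1786 - 17/10*1/25*(-1/1141) = -491/893 - 17/250*(-1/1141) = -491/893 + 17/285250 = -140042569/254728250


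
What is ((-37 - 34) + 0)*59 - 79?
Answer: -4268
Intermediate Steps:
((-37 - 34) + 0)*59 - 79 = (-71 + 0)*59 - 79 = -71*59 - 79 = -4189 - 79 = -4268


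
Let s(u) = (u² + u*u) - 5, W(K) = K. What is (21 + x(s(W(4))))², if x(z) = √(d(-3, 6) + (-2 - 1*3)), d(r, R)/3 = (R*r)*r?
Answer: (21 + √157)² ≈ 1124.3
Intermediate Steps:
d(r, R) = 3*R*r² (d(r, R) = 3*((R*r)*r) = 3*(R*r²) = 3*R*r²)
s(u) = -5 + 2*u² (s(u) = (u² + u²) - 5 = 2*u² - 5 = -5 + 2*u²)
x(z) = √157 (x(z) = √(3*6*(-3)² + (-2 - 1*3)) = √(3*6*9 + (-2 - 3)) = √(162 - 5) = √157)
(21 + x(s(W(4))))² = (21 + √157)²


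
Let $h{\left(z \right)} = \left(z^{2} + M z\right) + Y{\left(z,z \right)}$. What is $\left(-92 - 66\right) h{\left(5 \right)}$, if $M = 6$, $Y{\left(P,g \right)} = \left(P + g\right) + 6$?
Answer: $-11218$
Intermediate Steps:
$Y{\left(P,g \right)} = 6 + P + g$
$h{\left(z \right)} = 6 + z^{2} + 8 z$ ($h{\left(z \right)} = \left(z^{2} + 6 z\right) + \left(6 + z + z\right) = \left(z^{2} + 6 z\right) + \left(6 + 2 z\right) = 6 + z^{2} + 8 z$)
$\left(-92 - 66\right) h{\left(5 \right)} = \left(-92 - 66\right) \left(6 + 5^{2} + 8 \cdot 5\right) = - 158 \left(6 + 25 + 40\right) = \left(-158\right) 71 = -11218$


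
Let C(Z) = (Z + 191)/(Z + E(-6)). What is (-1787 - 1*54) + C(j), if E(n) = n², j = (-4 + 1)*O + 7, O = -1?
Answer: -84485/46 ≈ -1836.6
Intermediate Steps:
j = 10 (j = (-4 + 1)*(-1) + 7 = -3*(-1) + 7 = 3 + 7 = 10)
C(Z) = (191 + Z)/(36 + Z) (C(Z) = (Z + 191)/(Z + (-6)²) = (191 + Z)/(Z + 36) = (191 + Z)/(36 + Z))
(-1787 - 1*54) + C(j) = (-1787 - 1*54) + (191 + 10)/(36 + 10) = (-1787 - 54) + 201/46 = -1841 + (1/46)*201 = -1841 + 201/46 = -84485/46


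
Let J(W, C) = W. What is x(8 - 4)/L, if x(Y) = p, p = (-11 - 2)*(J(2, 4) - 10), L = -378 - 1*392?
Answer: -52/385 ≈ -0.13506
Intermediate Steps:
L = -770 (L = -378 - 392 = -770)
p = 104 (p = (-11 - 2)*(2 - 10) = -13*(-8) = 104)
x(Y) = 104
x(8 - 4)/L = 104/(-770) = 104*(-1/770) = -52/385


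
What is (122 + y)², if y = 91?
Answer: 45369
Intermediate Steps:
(122 + y)² = (122 + 91)² = 213² = 45369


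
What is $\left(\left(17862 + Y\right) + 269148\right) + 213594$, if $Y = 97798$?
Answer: $598402$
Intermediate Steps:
$\left(\left(17862 + Y\right) + 269148\right) + 213594 = \left(\left(17862 + 97798\right) + 269148\right) + 213594 = \left(115660 + 269148\right) + 213594 = 384808 + 213594 = 598402$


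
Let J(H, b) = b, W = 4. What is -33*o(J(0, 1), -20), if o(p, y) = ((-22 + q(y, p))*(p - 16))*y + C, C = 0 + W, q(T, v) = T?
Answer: 415668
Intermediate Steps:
C = 4 (C = 0 + 4 = 4)
o(p, y) = 4 + y*(-22 + y)*(-16 + p) (o(p, y) = ((-22 + y)*(p - 16))*y + 4 = ((-22 + y)*(-16 + p))*y + 4 = y*(-22 + y)*(-16 + p) + 4 = 4 + y*(-22 + y)*(-16 + p))
-33*o(J(0, 1), -20) = -33*(4 - 16*(-20)**2 + 352*(-20) + 1*(-20)**2 - 22*1*(-20)) = -33*(4 - 16*400 - 7040 + 1*400 + 440) = -33*(4 - 6400 - 7040 + 400 + 440) = -33*(-12596) = 415668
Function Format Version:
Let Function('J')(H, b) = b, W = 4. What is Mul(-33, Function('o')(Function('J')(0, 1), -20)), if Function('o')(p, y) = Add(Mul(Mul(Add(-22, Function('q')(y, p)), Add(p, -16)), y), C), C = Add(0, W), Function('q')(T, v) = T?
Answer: 415668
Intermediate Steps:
C = 4 (C = Add(0, 4) = 4)
Function('o')(p, y) = Add(4, Mul(y, Add(-22, y), Add(-16, p))) (Function('o')(p, y) = Add(Mul(Mul(Add(-22, y), Add(p, -16)), y), 4) = Add(Mul(Mul(Add(-22, y), Add(-16, p)), y), 4) = Add(Mul(y, Add(-22, y), Add(-16, p)), 4) = Add(4, Mul(y, Add(-22, y), Add(-16, p))))
Mul(-33, Function('o')(Function('J')(0, 1), -20)) = Mul(-33, Add(4, Mul(-16, Pow(-20, 2)), Mul(352, -20), Mul(1, Pow(-20, 2)), Mul(-22, 1, -20))) = Mul(-33, Add(4, Mul(-16, 400), -7040, Mul(1, 400), 440)) = Mul(-33, Add(4, -6400, -7040, 400, 440)) = Mul(-33, -12596) = 415668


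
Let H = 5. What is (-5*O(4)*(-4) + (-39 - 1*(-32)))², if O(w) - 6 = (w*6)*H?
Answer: 6315169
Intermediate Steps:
O(w) = 6 + 30*w (O(w) = 6 + (w*6)*5 = 6 + (6*w)*5 = 6 + 30*w)
(-5*O(4)*(-4) + (-39 - 1*(-32)))² = (-5*(6 + 30*4)*(-4) + (-39 - 1*(-32)))² = (-5*(6 + 120)*(-4) + (-39 + 32))² = (-5*126*(-4) - 7)² = (-630*(-4) - 7)² = (2520 - 7)² = 2513² = 6315169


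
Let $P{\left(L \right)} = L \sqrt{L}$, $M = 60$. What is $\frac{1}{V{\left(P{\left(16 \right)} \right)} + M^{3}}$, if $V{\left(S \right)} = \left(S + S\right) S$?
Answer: $\frac{1}{224192} \approx 4.4605 \cdot 10^{-6}$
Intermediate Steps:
$P{\left(L \right)} = L^{\frac{3}{2}}$
$V{\left(S \right)} = 2 S^{2}$ ($V{\left(S \right)} = 2 S S = 2 S^{2}$)
$\frac{1}{V{\left(P{\left(16 \right)} \right)} + M^{3}} = \frac{1}{2 \left(16^{\frac{3}{2}}\right)^{2} + 60^{3}} = \frac{1}{2 \cdot 64^{2} + 216000} = \frac{1}{2 \cdot 4096 + 216000} = \frac{1}{8192 + 216000} = \frac{1}{224192}$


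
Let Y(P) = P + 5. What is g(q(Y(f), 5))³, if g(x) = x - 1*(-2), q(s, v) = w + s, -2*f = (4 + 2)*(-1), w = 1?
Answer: 1331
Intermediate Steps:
f = 3 (f = -(4 + 2)*(-1)/2 = -3*(-1) = -½*(-6) = 3)
Y(P) = 5 + P
q(s, v) = 1 + s
g(x) = 2 + x (g(x) = x + 2 = 2 + x)
g(q(Y(f), 5))³ = (2 + (1 + (5 + 3)))³ = (2 + (1 + 8))³ = (2 + 9)³ = 11³ = 1331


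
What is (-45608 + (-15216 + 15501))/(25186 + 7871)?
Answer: -45323/33057 ≈ -1.3711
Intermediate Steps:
(-45608 + (-15216 + 15501))/(25186 + 7871) = (-45608 + 285)/33057 = -45323*1/33057 = -45323/33057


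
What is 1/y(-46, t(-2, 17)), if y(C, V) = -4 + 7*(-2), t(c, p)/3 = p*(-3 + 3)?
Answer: -1/18 ≈ -0.055556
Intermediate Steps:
t(c, p) = 0 (t(c, p) = 3*(p*(-3 + 3)) = 3*(p*0) = 3*0 = 0)
y(C, V) = -18 (y(C, V) = -4 - 14 = -18)
1/y(-46, t(-2, 17)) = 1/(-18) = -1/18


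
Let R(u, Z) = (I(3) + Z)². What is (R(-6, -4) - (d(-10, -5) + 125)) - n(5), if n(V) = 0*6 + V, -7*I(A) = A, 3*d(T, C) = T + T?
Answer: -15247/147 ≈ -103.72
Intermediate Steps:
d(T, C) = 2*T/3 (d(T, C) = (T + T)/3 = (2*T)/3 = 2*T/3)
I(A) = -A/7
R(u, Z) = (-3/7 + Z)² (R(u, Z) = (-⅐*3 + Z)² = (-3/7 + Z)²)
n(V) = V (n(V) = 0 + V = V)
(R(-6, -4) - (d(-10, -5) + 125)) - n(5) = ((-3 + 7*(-4))²/49 - ((⅔)*(-10) + 125)) - 1*5 = ((-3 - 28)²/49 - (-20/3 + 125)) - 5 = ((1/49)*(-31)² - 1*355/3) - 5 = ((1/49)*961 - 355/3) - 5 = (961/49 - 355/3) - 5 = -14512/147 - 5 = -15247/147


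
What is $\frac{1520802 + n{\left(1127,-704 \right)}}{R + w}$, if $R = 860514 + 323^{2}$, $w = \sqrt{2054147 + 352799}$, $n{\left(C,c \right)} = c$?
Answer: $\frac{1466655914614}{930919607703} - \frac{1520098 \sqrt{2406946}}{930919607703} \approx 1.573$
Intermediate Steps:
$w = \sqrt{2406946} \approx 1551.4$
$R = 964843$ ($R = 860514 + 104329 = 964843$)
$\frac{1520802 + n{\left(1127,-704 \right)}}{R + w} = \frac{1520802 - 704}{964843 + \sqrt{2406946}} = \frac{1520098}{964843 + \sqrt{2406946}}$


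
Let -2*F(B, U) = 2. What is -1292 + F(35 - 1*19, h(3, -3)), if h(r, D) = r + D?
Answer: -1293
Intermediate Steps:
h(r, D) = D + r
F(B, U) = -1 (F(B, U) = -½*2 = -1)
-1292 + F(35 - 1*19, h(3, -3)) = -1292 - 1 = -1293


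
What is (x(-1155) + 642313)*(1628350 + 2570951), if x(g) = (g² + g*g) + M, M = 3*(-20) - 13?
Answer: 13900904107290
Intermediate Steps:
M = -73 (M = -60 - 13 = -73)
x(g) = -73 + 2*g² (x(g) = (g² + g*g) - 73 = (g² + g²) - 73 = 2*g² - 73 = -73 + 2*g²)
(x(-1155) + 642313)*(1628350 + 2570951) = ((-73 + 2*(-1155)²) + 642313)*(1628350 + 2570951) = ((-73 + 2*1334025) + 642313)*4199301 = ((-73 + 2668050) + 642313)*4199301 = (2667977 + 642313)*4199301 = 3310290*4199301 = 13900904107290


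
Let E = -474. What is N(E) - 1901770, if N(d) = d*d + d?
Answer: -1677568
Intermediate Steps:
N(d) = d + d**2 (N(d) = d**2 + d = d + d**2)
N(E) - 1901770 = -474*(1 - 474) - 1901770 = -474*(-473) - 1901770 = 224202 - 1901770 = -1677568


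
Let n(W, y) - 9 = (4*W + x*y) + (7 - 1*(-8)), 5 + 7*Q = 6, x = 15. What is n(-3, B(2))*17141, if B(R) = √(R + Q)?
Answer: 205692 + 257115*√105/7 ≈ 5.8207e+5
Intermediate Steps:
Q = ⅐ (Q = -5/7 + (⅐)*6 = -5/7 + 6/7 = ⅐ ≈ 0.14286)
B(R) = √(⅐ + R) (B(R) = √(R + ⅐) = √(⅐ + R))
n(W, y) = 24 + 4*W + 15*y (n(W, y) = 9 + ((4*W + 15*y) + (7 - 1*(-8))) = 9 + ((4*W + 15*y) + (7 + 8)) = 9 + ((4*W + 15*y) + 15) = 9 + (15 + 4*W + 15*y) = 24 + 4*W + 15*y)
n(-3, B(2))*17141 = (24 + 4*(-3) + 15*(√(7 + 49*2)/7))*17141 = (24 - 12 + 15*(√(7 + 98)/7))*17141 = (24 - 12 + 15*(√105/7))*17141 = (24 - 12 + 15*√105/7)*17141 = (12 + 15*√105/7)*17141 = 205692 + 257115*√105/7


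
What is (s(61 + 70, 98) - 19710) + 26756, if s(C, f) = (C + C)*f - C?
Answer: 32591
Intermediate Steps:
s(C, f) = -C + 2*C*f (s(C, f) = (2*C)*f - C = 2*C*f - C = -C + 2*C*f)
(s(61 + 70, 98) - 19710) + 26756 = ((61 + 70)*(-1 + 2*98) - 19710) + 26756 = (131*(-1 + 196) - 19710) + 26756 = (131*195 - 19710) + 26756 = (25545 - 19710) + 26756 = 5835 + 26756 = 32591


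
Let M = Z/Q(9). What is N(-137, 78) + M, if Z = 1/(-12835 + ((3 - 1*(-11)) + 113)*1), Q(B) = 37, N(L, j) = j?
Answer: 36675287/470196 ≈ 78.000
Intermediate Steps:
Z = -1/12708 (Z = 1/(-12835 + ((3 + 11) + 113)*1) = 1/(-12835 + (14 + 113)*1) = 1/(-12835 + 127*1) = 1/(-12835 + 127) = 1/(-12708) = -1/12708 ≈ -7.8691e-5)
M = -1/470196 (M = -1/12708/37 = -1/12708*1/37 = -1/470196 ≈ -2.1268e-6)
N(-137, 78) + M = 78 - 1/470196 = 36675287/470196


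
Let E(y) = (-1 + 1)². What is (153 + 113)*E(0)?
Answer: 0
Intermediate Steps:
E(y) = 0 (E(y) = 0² = 0)
(153 + 113)*E(0) = (153 + 113)*0 = 266*0 = 0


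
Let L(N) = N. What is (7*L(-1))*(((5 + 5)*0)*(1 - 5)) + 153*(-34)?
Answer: -5202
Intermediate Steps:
(7*L(-1))*(((5 + 5)*0)*(1 - 5)) + 153*(-34) = (7*(-1))*(((5 + 5)*0)*(1 - 5)) + 153*(-34) = -7*10*0*(-4) - 5202 = -0*(-4) - 5202 = -7*0 - 5202 = 0 - 5202 = -5202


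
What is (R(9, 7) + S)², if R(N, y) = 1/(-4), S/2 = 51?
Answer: 165649/16 ≈ 10353.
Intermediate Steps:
S = 102 (S = 2*51 = 102)
R(N, y) = -¼
(R(9, 7) + S)² = (-¼ + 102)² = (407/4)² = 165649/16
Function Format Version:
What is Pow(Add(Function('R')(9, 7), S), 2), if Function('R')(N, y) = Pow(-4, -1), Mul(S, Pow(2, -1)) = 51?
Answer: Rational(165649, 16) ≈ 10353.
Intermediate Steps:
S = 102 (S = Mul(2, 51) = 102)
Function('R')(N, y) = Rational(-1, 4)
Pow(Add(Function('R')(9, 7), S), 2) = Pow(Add(Rational(-1, 4), 102), 2) = Pow(Rational(407, 4), 2) = Rational(165649, 16)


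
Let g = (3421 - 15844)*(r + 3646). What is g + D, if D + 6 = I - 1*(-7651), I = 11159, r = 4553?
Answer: -101837373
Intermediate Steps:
D = 18804 (D = -6 + (11159 - 1*(-7651)) = -6 + (11159 + 7651) = -6 + 18810 = 18804)
g = -101856177 (g = (3421 - 15844)*(4553 + 3646) = -12423*8199 = -101856177)
g + D = -101856177 + 18804 = -101837373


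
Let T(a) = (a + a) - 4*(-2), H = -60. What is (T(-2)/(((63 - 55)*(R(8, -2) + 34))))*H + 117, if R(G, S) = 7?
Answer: 4767/41 ≈ 116.27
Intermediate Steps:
T(a) = 8 + 2*a (T(a) = 2*a + 8 = 8 + 2*a)
(T(-2)/(((63 - 55)*(R(8, -2) + 34))))*H + 117 = ((8 + 2*(-2))/(((63 - 55)*(7 + 34))))*(-60) + 117 = ((8 - 4)/((8*41)))*(-60) + 117 = (4/328)*(-60) + 117 = (4*(1/328))*(-60) + 117 = (1/82)*(-60) + 117 = -30/41 + 117 = 4767/41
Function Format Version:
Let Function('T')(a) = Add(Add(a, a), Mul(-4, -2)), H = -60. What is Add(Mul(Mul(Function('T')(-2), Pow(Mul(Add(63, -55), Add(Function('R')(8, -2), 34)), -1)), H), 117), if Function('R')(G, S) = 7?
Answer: Rational(4767, 41) ≈ 116.27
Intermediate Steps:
Function('T')(a) = Add(8, Mul(2, a)) (Function('T')(a) = Add(Mul(2, a), 8) = Add(8, Mul(2, a)))
Add(Mul(Mul(Function('T')(-2), Pow(Mul(Add(63, -55), Add(Function('R')(8, -2), 34)), -1)), H), 117) = Add(Mul(Mul(Add(8, Mul(2, -2)), Pow(Mul(Add(63, -55), Add(7, 34)), -1)), -60), 117) = Add(Mul(Mul(Add(8, -4), Pow(Mul(8, 41), -1)), -60), 117) = Add(Mul(Mul(4, Pow(328, -1)), -60), 117) = Add(Mul(Mul(4, Rational(1, 328)), -60), 117) = Add(Mul(Rational(1, 82), -60), 117) = Add(Rational(-30, 41), 117) = Rational(4767, 41)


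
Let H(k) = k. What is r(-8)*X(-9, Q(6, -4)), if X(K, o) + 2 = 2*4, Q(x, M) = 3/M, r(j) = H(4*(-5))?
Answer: -120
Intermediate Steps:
r(j) = -20 (r(j) = 4*(-5) = -20)
X(K, o) = 6 (X(K, o) = -2 + 2*4 = -2 + 8 = 6)
r(-8)*X(-9, Q(6, -4)) = -20*6 = -120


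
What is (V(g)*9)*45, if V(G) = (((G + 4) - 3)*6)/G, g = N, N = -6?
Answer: 2025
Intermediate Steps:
g = -6
V(G) = (6 + 6*G)/G (V(G) = (((4 + G) - 3)*6)/G = ((1 + G)*6)/G = (6 + 6*G)/G)
(V(g)*9)*45 = ((6 + 6/(-6))*9)*45 = ((6 + 6*(-1/6))*9)*45 = ((6 - 1)*9)*45 = (5*9)*45 = 45*45 = 2025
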